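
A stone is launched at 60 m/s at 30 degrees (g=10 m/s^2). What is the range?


Given: v0 = 60 m/s, theta = 30 deg, g = 10 m/s^2
sin(2*30) = sin(60) = sqrt(3)/2
Using R = v0^2 * sin(2*theta) / g
R = 60^2 * (sqrt(3)/2) / 10
R = 3600 * sqrt(3) / 20
R = 180*sqrt(3) m

180*sqrt(3) m


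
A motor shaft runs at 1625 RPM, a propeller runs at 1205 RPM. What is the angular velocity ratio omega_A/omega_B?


Given: RPM_A = 1625, RPM_B = 1205
omega = 2*pi*RPM/60, so omega_A/omega_B = RPM_A / RPM_B
omega_A/omega_B = 1625 / 1205
omega_A/omega_B = 325/241

325/241


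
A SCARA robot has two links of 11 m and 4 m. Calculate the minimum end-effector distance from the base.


Given: L1 = 11 m, L2 = 4 m
For a 2-link planar arm, min reach = |L1 - L2| (second link folded back)
Min reach = |11 - 4|
Min reach = 7 m

7 m


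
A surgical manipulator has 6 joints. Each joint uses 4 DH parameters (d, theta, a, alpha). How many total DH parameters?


Given: 6 joints, 4 DH parameters per joint (d, theta, a, alpha)
Total DH parameters = number_of_joints * 4
Total = 6 * 4
Total = 24

24


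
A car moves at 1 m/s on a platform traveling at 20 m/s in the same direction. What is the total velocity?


Given: object velocity = 1 m/s, platform velocity = 20 m/s (same direction)
Using classical velocity addition: v_total = v_object + v_platform
v_total = 1 + 20
v_total = 21 m/s

21 m/s


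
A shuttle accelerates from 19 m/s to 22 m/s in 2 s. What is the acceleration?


Given: initial velocity v0 = 19 m/s, final velocity v = 22 m/s, time t = 2 s
Using a = (v - v0) / t
a = (22 - 19) / 2
a = 3 / 2
a = 3/2 m/s^2

3/2 m/s^2


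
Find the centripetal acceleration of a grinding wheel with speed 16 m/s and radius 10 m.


Given: v = 16 m/s, r = 10 m
Using a_c = v^2 / r
a_c = 16^2 / 10
a_c = 256 / 10
a_c = 128/5 m/s^2

128/5 m/s^2


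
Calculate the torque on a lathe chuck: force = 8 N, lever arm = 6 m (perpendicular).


Given: F = 8 N, r = 6 m, angle = 90 deg (perpendicular)
Using tau = F * r * sin(90)
sin(90) = 1
tau = 8 * 6 * 1
tau = 48 Nm

48 Nm


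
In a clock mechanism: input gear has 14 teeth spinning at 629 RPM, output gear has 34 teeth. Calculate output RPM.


Given: N1 = 14 teeth, w1 = 629 RPM, N2 = 34 teeth
Using N1*w1 = N2*w2
w2 = N1*w1 / N2
w2 = 14*629 / 34
w2 = 8806 / 34
w2 = 259 RPM

259 RPM


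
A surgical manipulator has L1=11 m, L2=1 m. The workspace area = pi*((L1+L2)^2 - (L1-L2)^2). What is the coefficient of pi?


Given: L1 = 11, L2 = 1
(L1+L2)^2 = (12)^2 = 144
(L1-L2)^2 = (10)^2 = 100
Difference = 144 - 100 = 44
This equals 4*L1*L2 = 4*11*1 = 44
Workspace area = 44*pi

44


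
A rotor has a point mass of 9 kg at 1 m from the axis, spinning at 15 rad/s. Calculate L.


Given: m = 9 kg, r = 1 m, omega = 15 rad/s
For a point mass: I = m*r^2
I = 9*1^2 = 9*1 = 9
L = I*omega = 9*15
L = 135 kg*m^2/s

135 kg*m^2/s


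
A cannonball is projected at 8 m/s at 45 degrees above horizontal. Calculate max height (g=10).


Given: v0 = 8 m/s, theta = 45 deg, g = 10 m/s^2
sin^2(45) = 1/2
Using H = v0^2 * sin^2(theta) / (2*g)
H = 8^2 * 1/2 / (2*10)
H = 64 * 1/2 / 20
H = 32 / 20
H = 8/5 m

8/5 m


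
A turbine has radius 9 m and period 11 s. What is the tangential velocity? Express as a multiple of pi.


Given: radius r = 9 m, period T = 11 s
Using v = 2*pi*r / T
v = 2*pi*9 / 11
v = 18*pi / 11
v = 18/11*pi m/s

18/11*pi m/s


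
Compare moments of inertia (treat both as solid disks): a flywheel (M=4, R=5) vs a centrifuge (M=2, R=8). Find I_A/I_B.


Given: M1=4 kg, R1=5 m, M2=2 kg, R2=8 m
For a disk: I = (1/2)*M*R^2, so I_A/I_B = (M1*R1^2)/(M2*R2^2)
M1*R1^2 = 4*25 = 100
M2*R2^2 = 2*64 = 128
I_A/I_B = 100/128 = 25/32

25/32


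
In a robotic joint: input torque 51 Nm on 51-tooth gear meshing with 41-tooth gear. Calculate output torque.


Given: N1 = 51, N2 = 41, T1 = 51 Nm
Using T2/T1 = N2/N1
T2 = T1 * N2 / N1
T2 = 51 * 41 / 51
T2 = 2091 / 51
T2 = 41 Nm

41 Nm


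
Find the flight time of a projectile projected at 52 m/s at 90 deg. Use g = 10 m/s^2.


Given: v0 = 52 m/s, theta = 90 deg, g = 10 m/s^2
sin(90) = 1
Using T = 2*v0*sin(theta) / g
T = 2*52*1 / 10
T = 104 / 10
T = 52/5 s

52/5 s


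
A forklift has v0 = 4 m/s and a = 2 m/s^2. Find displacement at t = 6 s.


Given: v0 = 4 m/s, a = 2 m/s^2, t = 6 s
Using s = v0*t + (1/2)*a*t^2
s = 4*6 + (1/2)*2*6^2
s = 24 + (1/2)*72
s = 24 + 36
s = 60

60 m


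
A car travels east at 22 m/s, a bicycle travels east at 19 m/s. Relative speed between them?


Given: v_A = 22 m/s east, v_B = 19 m/s east
Both move in the same direction; relative speed = |v_A - v_B|
|22 - 19| = |3|
= 3 m/s

3 m/s


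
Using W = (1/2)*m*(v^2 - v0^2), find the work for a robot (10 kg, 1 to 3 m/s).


Given: m = 10 kg, v0 = 1 m/s, v = 3 m/s
Using W = (1/2)*m*(v^2 - v0^2)
v^2 = 3^2 = 9
v0^2 = 1^2 = 1
v^2 - v0^2 = 9 - 1 = 8
W = (1/2)*10*8 = 40 J

40 J


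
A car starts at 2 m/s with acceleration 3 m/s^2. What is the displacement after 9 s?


Given: v0 = 2 m/s, a = 3 m/s^2, t = 9 s
Using s = v0*t + (1/2)*a*t^2
s = 2*9 + (1/2)*3*9^2
s = 18 + (1/2)*243
s = 18 + 243/2
s = 279/2

279/2 m


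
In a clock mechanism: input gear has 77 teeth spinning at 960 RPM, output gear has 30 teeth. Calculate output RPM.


Given: N1 = 77 teeth, w1 = 960 RPM, N2 = 30 teeth
Using N1*w1 = N2*w2
w2 = N1*w1 / N2
w2 = 77*960 / 30
w2 = 73920 / 30
w2 = 2464 RPM

2464 RPM


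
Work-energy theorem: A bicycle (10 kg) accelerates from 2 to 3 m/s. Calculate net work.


Given: m = 10 kg, v0 = 2 m/s, v = 3 m/s
Using W = (1/2)*m*(v^2 - v0^2)
v^2 = 3^2 = 9
v0^2 = 2^2 = 4
v^2 - v0^2 = 9 - 4 = 5
W = (1/2)*10*5 = 25 J

25 J


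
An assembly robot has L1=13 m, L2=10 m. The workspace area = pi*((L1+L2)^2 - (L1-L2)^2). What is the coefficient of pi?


Given: L1 = 13, L2 = 10
(L1+L2)^2 = (23)^2 = 529
(L1-L2)^2 = (3)^2 = 9
Difference = 529 - 9 = 520
This equals 4*L1*L2 = 4*13*10 = 520
Workspace area = 520*pi

520


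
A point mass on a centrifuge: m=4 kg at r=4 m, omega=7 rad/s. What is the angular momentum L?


Given: m = 4 kg, r = 4 m, omega = 7 rad/s
For a point mass: I = m*r^2
I = 4*4^2 = 4*16 = 64
L = I*omega = 64*7
L = 448 kg*m^2/s

448 kg*m^2/s


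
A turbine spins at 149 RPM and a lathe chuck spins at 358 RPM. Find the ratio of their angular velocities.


Given: RPM_A = 149, RPM_B = 358
omega = 2*pi*RPM/60, so omega_A/omega_B = RPM_A / RPM_B
omega_A/omega_B = 149 / 358
omega_A/omega_B = 149/358

149/358


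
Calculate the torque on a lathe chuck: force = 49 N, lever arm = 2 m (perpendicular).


Given: F = 49 N, r = 2 m, angle = 90 deg (perpendicular)
Using tau = F * r * sin(90)
sin(90) = 1
tau = 49 * 2 * 1
tau = 98 Nm

98 Nm


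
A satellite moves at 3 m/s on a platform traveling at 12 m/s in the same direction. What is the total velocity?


Given: object velocity = 3 m/s, platform velocity = 12 m/s (same direction)
Using classical velocity addition: v_total = v_object + v_platform
v_total = 3 + 12
v_total = 15 m/s

15 m/s


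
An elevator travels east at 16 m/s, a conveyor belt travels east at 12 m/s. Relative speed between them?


Given: v_A = 16 m/s east, v_B = 12 m/s east
Both move in the same direction; relative speed = |v_A - v_B|
|16 - 12| = |4|
= 4 m/s

4 m/s


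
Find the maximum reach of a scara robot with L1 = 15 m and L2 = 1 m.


Given: L1 = 15 m, L2 = 1 m
For a 2-link planar arm, max reach = L1 + L2 (fully extended)
Max reach = 15 + 1
Max reach = 16 m

16 m


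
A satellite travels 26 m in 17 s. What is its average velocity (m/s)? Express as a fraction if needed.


Given: distance d = 26 m, time t = 17 s
Using v = d / t
v = 26 / 17
v = 26/17 m/s

26/17 m/s


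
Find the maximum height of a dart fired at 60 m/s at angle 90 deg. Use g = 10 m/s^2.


Given: v0 = 60 m/s, theta = 90 deg, g = 10 m/s^2
sin^2(90) = 1
Using H = v0^2 * sin^2(theta) / (2*g)
H = 60^2 * 1 / (2*10)
H = 3600 * 1 / 20
H = 3600 / 20
H = 180 m

180 m


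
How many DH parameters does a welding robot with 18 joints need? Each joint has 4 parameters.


Given: 18 joints, 4 DH parameters per joint (d, theta, a, alpha)
Total DH parameters = number_of_joints * 4
Total = 18 * 4
Total = 72

72


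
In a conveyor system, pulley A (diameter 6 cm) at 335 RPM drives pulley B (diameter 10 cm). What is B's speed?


Given: D1 = 6 cm, w1 = 335 RPM, D2 = 10 cm
Using D1*w1 = D2*w2
w2 = D1*w1 / D2
w2 = 6*335 / 10
w2 = 2010 / 10
w2 = 201 RPM

201 RPM


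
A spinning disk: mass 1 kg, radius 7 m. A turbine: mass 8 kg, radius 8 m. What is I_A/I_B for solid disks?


Given: M1=1 kg, R1=7 m, M2=8 kg, R2=8 m
For a disk: I = (1/2)*M*R^2, so I_A/I_B = (M1*R1^2)/(M2*R2^2)
M1*R1^2 = 1*49 = 49
M2*R2^2 = 8*64 = 512
I_A/I_B = 49/512 = 49/512

49/512


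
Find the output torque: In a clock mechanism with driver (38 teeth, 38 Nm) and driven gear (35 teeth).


Given: N1 = 38, N2 = 35, T1 = 38 Nm
Using T2/T1 = N2/N1
T2 = T1 * N2 / N1
T2 = 38 * 35 / 38
T2 = 1330 / 38
T2 = 35 Nm

35 Nm


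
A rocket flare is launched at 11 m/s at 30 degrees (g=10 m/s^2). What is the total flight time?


Given: v0 = 11 m/s, theta = 30 deg, g = 10 m/s^2
sin(30) = 1/2
Using T = 2*v0*sin(theta) / g
T = 2*11*1/2 / 10
T = 11 / 10
T = 11/10 s

11/10 s


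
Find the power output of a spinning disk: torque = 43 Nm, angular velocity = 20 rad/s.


Given: tau = 43 Nm, omega = 20 rad/s
Using P = tau * omega
P = 43 * 20
P = 860 W

860 W


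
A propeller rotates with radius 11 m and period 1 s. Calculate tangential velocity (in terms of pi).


Given: radius r = 11 m, period T = 1 s
Using v = 2*pi*r / T
v = 2*pi*11 / 1
v = 22*pi / 1
v = 22*pi m/s

22*pi m/s


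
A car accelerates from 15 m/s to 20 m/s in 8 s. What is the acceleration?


Given: initial velocity v0 = 15 m/s, final velocity v = 20 m/s, time t = 8 s
Using a = (v - v0) / t
a = (20 - 15) / 8
a = 5 / 8
a = 5/8 m/s^2

5/8 m/s^2


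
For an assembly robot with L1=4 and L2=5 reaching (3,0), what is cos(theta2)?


Given: L1 = 4, L2 = 5, target (x, y) = (3, 0)
Using cos(theta2) = (x^2 + y^2 - L1^2 - L2^2) / (2*L1*L2)
x^2 + y^2 = 3^2 + 0 = 9
L1^2 + L2^2 = 16 + 25 = 41
Numerator = 9 - 41 = -32
Denominator = 2*4*5 = 40
cos(theta2) = -32/40 = -4/5

-4/5


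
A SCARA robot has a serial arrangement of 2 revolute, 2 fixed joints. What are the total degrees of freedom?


Given: serial robot with 2 revolute, 2 fixed joints
DOF contribution per joint type: revolute=1, prismatic=1, spherical=3, fixed=0
DOF = 2*1 + 2*0
DOF = 2

2


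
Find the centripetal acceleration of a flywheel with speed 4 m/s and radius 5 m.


Given: v = 4 m/s, r = 5 m
Using a_c = v^2 / r
a_c = 4^2 / 5
a_c = 16 / 5
a_c = 16/5 m/s^2

16/5 m/s^2


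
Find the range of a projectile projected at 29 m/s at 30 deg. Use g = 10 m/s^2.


Given: v0 = 29 m/s, theta = 30 deg, g = 10 m/s^2
sin(2*30) = sin(60) = sqrt(3)/2
Using R = v0^2 * sin(2*theta) / g
R = 29^2 * (sqrt(3)/2) / 10
R = 841 * sqrt(3) / 20
R = 841/20*sqrt(3) m

841/20*sqrt(3) m


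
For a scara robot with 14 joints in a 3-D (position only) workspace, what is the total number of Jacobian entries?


Given: task space dimension = 3, joints = 14
Jacobian is a 3 x 14 matrix
Total entries = rows * columns
Total = 3 * 14
Total = 42

42


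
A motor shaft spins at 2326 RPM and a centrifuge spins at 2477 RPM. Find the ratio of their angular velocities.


Given: RPM_A = 2326, RPM_B = 2477
omega = 2*pi*RPM/60, so omega_A/omega_B = RPM_A / RPM_B
omega_A/omega_B = 2326 / 2477
omega_A/omega_B = 2326/2477

2326/2477


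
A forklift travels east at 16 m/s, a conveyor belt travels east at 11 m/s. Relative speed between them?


Given: v_A = 16 m/s east, v_B = 11 m/s east
Both move in the same direction; relative speed = |v_A - v_B|
|16 - 11| = |5|
= 5 m/s

5 m/s


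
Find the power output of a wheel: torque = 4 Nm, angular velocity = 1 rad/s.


Given: tau = 4 Nm, omega = 1 rad/s
Using P = tau * omega
P = 4 * 1
P = 4 W

4 W


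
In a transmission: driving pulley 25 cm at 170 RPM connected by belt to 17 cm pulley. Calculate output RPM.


Given: D1 = 25 cm, w1 = 170 RPM, D2 = 17 cm
Using D1*w1 = D2*w2
w2 = D1*w1 / D2
w2 = 25*170 / 17
w2 = 4250 / 17
w2 = 250 RPM

250 RPM


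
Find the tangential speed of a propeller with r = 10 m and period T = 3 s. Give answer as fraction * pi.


Given: radius r = 10 m, period T = 3 s
Using v = 2*pi*r / T
v = 2*pi*10 / 3
v = 20*pi / 3
v = 20/3*pi m/s

20/3*pi m/s


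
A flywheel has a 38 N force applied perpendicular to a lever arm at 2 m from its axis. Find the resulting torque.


Given: F = 38 N, r = 2 m, angle = 90 deg (perpendicular)
Using tau = F * r * sin(90)
sin(90) = 1
tau = 38 * 2 * 1
tau = 76 Nm

76 Nm


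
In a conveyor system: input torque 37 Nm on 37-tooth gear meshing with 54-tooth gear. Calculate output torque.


Given: N1 = 37, N2 = 54, T1 = 37 Nm
Using T2/T1 = N2/N1
T2 = T1 * N2 / N1
T2 = 37 * 54 / 37
T2 = 1998 / 37
T2 = 54 Nm

54 Nm


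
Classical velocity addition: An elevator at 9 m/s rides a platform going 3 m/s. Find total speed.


Given: object velocity = 9 m/s, platform velocity = 3 m/s (same direction)
Using classical velocity addition: v_total = v_object + v_platform
v_total = 9 + 3
v_total = 12 m/s

12 m/s


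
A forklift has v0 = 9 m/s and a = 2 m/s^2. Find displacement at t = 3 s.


Given: v0 = 9 m/s, a = 2 m/s^2, t = 3 s
Using s = v0*t + (1/2)*a*t^2
s = 9*3 + (1/2)*2*3^2
s = 27 + (1/2)*18
s = 27 + 9
s = 36

36 m


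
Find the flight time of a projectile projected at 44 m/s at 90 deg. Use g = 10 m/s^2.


Given: v0 = 44 m/s, theta = 90 deg, g = 10 m/s^2
sin(90) = 1
Using T = 2*v0*sin(theta) / g
T = 2*44*1 / 10
T = 88 / 10
T = 44/5 s

44/5 s


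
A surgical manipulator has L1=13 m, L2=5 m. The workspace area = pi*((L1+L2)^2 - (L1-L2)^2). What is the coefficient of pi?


Given: L1 = 13, L2 = 5
(L1+L2)^2 = (18)^2 = 324
(L1-L2)^2 = (8)^2 = 64
Difference = 324 - 64 = 260
This equals 4*L1*L2 = 4*13*5 = 260
Workspace area = 260*pi

260


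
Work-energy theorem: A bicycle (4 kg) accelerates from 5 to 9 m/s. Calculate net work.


Given: m = 4 kg, v0 = 5 m/s, v = 9 m/s
Using W = (1/2)*m*(v^2 - v0^2)
v^2 = 9^2 = 81
v0^2 = 5^2 = 25
v^2 - v0^2 = 81 - 25 = 56
W = (1/2)*4*56 = 112 J

112 J


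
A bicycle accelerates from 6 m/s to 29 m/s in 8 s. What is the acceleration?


Given: initial velocity v0 = 6 m/s, final velocity v = 29 m/s, time t = 8 s
Using a = (v - v0) / t
a = (29 - 6) / 8
a = 23 / 8
a = 23/8 m/s^2

23/8 m/s^2


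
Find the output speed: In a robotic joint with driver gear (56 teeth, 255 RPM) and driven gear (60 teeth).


Given: N1 = 56 teeth, w1 = 255 RPM, N2 = 60 teeth
Using N1*w1 = N2*w2
w2 = N1*w1 / N2
w2 = 56*255 / 60
w2 = 14280 / 60
w2 = 238 RPM

238 RPM


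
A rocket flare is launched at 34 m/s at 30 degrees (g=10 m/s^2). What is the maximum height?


Given: v0 = 34 m/s, theta = 30 deg, g = 10 m/s^2
sin^2(30) = 1/4
Using H = v0^2 * sin^2(theta) / (2*g)
H = 34^2 * 1/4 / (2*10)
H = 1156 * 1/4 / 20
H = 289 / 20
H = 289/20 m

289/20 m


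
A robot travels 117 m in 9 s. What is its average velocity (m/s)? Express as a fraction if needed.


Given: distance d = 117 m, time t = 9 s
Using v = d / t
v = 117 / 9
v = 13 m/s

13 m/s


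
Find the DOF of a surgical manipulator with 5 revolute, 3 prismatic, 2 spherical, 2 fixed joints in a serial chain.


Given: serial robot with 5 revolute, 3 prismatic, 2 spherical, 2 fixed joints
DOF contribution per joint type: revolute=1, prismatic=1, spherical=3, fixed=0
DOF = 5*1 + 3*1 + 2*3 + 2*0
DOF = 14

14


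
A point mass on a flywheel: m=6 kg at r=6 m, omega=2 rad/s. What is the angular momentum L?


Given: m = 6 kg, r = 6 m, omega = 2 rad/s
For a point mass: I = m*r^2
I = 6*6^2 = 6*36 = 216
L = I*omega = 216*2
L = 432 kg*m^2/s

432 kg*m^2/s


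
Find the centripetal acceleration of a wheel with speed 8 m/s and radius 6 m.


Given: v = 8 m/s, r = 6 m
Using a_c = v^2 / r
a_c = 8^2 / 6
a_c = 64 / 6
a_c = 32/3 m/s^2

32/3 m/s^2


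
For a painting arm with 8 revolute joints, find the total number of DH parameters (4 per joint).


Given: 8 joints, 4 DH parameters per joint (d, theta, a, alpha)
Total DH parameters = number_of_joints * 4
Total = 8 * 4
Total = 32

32


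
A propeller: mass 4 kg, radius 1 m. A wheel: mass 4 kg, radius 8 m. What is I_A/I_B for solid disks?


Given: M1=4 kg, R1=1 m, M2=4 kg, R2=8 m
For a disk: I = (1/2)*M*R^2, so I_A/I_B = (M1*R1^2)/(M2*R2^2)
M1*R1^2 = 4*1 = 4
M2*R2^2 = 4*64 = 256
I_A/I_B = 4/256 = 1/64

1/64


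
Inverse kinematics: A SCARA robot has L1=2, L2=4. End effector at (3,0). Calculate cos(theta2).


Given: L1 = 2, L2 = 4, target (x, y) = (3, 0)
Using cos(theta2) = (x^2 + y^2 - L1^2 - L2^2) / (2*L1*L2)
x^2 + y^2 = 3^2 + 0 = 9
L1^2 + L2^2 = 4 + 16 = 20
Numerator = 9 - 20 = -11
Denominator = 2*2*4 = 16
cos(theta2) = -11/16 = -11/16

-11/16


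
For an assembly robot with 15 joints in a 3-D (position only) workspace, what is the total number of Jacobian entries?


Given: task space dimension = 3, joints = 15
Jacobian is a 3 x 15 matrix
Total entries = rows * columns
Total = 3 * 15
Total = 45

45


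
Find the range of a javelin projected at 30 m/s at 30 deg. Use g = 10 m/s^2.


Given: v0 = 30 m/s, theta = 30 deg, g = 10 m/s^2
sin(2*30) = sin(60) = sqrt(3)/2
Using R = v0^2 * sin(2*theta) / g
R = 30^2 * (sqrt(3)/2) / 10
R = 900 * sqrt(3) / 20
R = 45*sqrt(3) m

45*sqrt(3) m


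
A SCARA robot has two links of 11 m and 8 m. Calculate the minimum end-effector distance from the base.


Given: L1 = 11 m, L2 = 8 m
For a 2-link planar arm, min reach = |L1 - L2| (second link folded back)
Min reach = |11 - 8|
Min reach = 3 m

3 m


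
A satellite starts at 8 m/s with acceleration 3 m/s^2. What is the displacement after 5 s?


Given: v0 = 8 m/s, a = 3 m/s^2, t = 5 s
Using s = v0*t + (1/2)*a*t^2
s = 8*5 + (1/2)*3*5^2
s = 40 + (1/2)*75
s = 40 + 75/2
s = 155/2

155/2 m


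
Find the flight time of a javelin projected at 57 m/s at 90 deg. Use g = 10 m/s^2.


Given: v0 = 57 m/s, theta = 90 deg, g = 10 m/s^2
sin(90) = 1
Using T = 2*v0*sin(theta) / g
T = 2*57*1 / 10
T = 114 / 10
T = 57/5 s

57/5 s


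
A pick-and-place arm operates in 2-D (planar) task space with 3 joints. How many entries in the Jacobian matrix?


Given: task space dimension = 2, joints = 3
Jacobian is a 2 x 3 matrix
Total entries = rows * columns
Total = 2 * 3
Total = 6

6


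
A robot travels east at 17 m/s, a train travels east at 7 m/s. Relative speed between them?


Given: v_A = 17 m/s east, v_B = 7 m/s east
Both move in the same direction; relative speed = |v_A - v_B|
|17 - 7| = |10|
= 10 m/s

10 m/s


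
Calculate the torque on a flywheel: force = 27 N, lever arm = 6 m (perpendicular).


Given: F = 27 N, r = 6 m, angle = 90 deg (perpendicular)
Using tau = F * r * sin(90)
sin(90) = 1
tau = 27 * 6 * 1
tau = 162 Nm

162 Nm


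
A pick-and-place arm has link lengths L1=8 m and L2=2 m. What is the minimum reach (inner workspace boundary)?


Given: L1 = 8 m, L2 = 2 m
For a 2-link planar arm, min reach = |L1 - L2| (second link folded back)
Min reach = |8 - 2|
Min reach = 6 m

6 m


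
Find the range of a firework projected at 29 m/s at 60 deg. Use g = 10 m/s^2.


Given: v0 = 29 m/s, theta = 60 deg, g = 10 m/s^2
sin(2*60) = sin(120) = sqrt(3)/2
Using R = v0^2 * sin(2*theta) / g
R = 29^2 * (sqrt(3)/2) / 10
R = 841 * sqrt(3) / 20
R = 841/20*sqrt(3) m

841/20*sqrt(3) m


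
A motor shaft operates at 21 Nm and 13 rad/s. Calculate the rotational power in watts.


Given: tau = 21 Nm, omega = 13 rad/s
Using P = tau * omega
P = 21 * 13
P = 273 W

273 W


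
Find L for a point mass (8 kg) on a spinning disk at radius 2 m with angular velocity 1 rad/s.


Given: m = 8 kg, r = 2 m, omega = 1 rad/s
For a point mass: I = m*r^2
I = 8*2^2 = 8*4 = 32
L = I*omega = 32*1
L = 32 kg*m^2/s

32 kg*m^2/s


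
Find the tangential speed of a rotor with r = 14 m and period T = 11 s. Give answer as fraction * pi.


Given: radius r = 14 m, period T = 11 s
Using v = 2*pi*r / T
v = 2*pi*14 / 11
v = 28*pi / 11
v = 28/11*pi m/s

28/11*pi m/s


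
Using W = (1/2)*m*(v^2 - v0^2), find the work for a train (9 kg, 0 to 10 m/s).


Given: m = 9 kg, v0 = 0 m/s, v = 10 m/s
Using W = (1/2)*m*(v^2 - v0^2)
v^2 = 10^2 = 100
v0^2 = 0^2 = 0
v^2 - v0^2 = 100 - 0 = 100
W = (1/2)*9*100 = 450 J

450 J


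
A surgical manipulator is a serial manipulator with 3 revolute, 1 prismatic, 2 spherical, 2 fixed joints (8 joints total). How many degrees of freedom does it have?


Given: serial robot with 3 revolute, 1 prismatic, 2 spherical, 2 fixed joints
DOF contribution per joint type: revolute=1, prismatic=1, spherical=3, fixed=0
DOF = 3*1 + 1*1 + 2*3 + 2*0
DOF = 10

10


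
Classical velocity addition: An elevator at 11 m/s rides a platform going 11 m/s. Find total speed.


Given: object velocity = 11 m/s, platform velocity = 11 m/s (same direction)
Using classical velocity addition: v_total = v_object + v_platform
v_total = 11 + 11
v_total = 22 m/s

22 m/s


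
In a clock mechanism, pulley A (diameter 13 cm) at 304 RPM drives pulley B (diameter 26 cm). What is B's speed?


Given: D1 = 13 cm, w1 = 304 RPM, D2 = 26 cm
Using D1*w1 = D2*w2
w2 = D1*w1 / D2
w2 = 13*304 / 26
w2 = 3952 / 26
w2 = 152 RPM

152 RPM


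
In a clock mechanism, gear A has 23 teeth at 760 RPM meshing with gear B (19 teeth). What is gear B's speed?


Given: N1 = 23 teeth, w1 = 760 RPM, N2 = 19 teeth
Using N1*w1 = N2*w2
w2 = N1*w1 / N2
w2 = 23*760 / 19
w2 = 17480 / 19
w2 = 920 RPM

920 RPM


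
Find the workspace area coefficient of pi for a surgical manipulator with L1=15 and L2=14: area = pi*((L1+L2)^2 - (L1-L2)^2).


Given: L1 = 15, L2 = 14
(L1+L2)^2 = (29)^2 = 841
(L1-L2)^2 = (1)^2 = 1
Difference = 841 - 1 = 840
This equals 4*L1*L2 = 4*15*14 = 840
Workspace area = 840*pi

840


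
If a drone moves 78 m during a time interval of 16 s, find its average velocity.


Given: distance d = 78 m, time t = 16 s
Using v = d / t
v = 78 / 16
v = 39/8 m/s

39/8 m/s


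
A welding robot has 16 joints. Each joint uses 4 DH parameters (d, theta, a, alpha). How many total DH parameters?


Given: 16 joints, 4 DH parameters per joint (d, theta, a, alpha)
Total DH parameters = number_of_joints * 4
Total = 16 * 4
Total = 64

64


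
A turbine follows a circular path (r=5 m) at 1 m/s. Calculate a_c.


Given: v = 1 m/s, r = 5 m
Using a_c = v^2 / r
a_c = 1^2 / 5
a_c = 1 / 5
a_c = 1/5 m/s^2

1/5 m/s^2


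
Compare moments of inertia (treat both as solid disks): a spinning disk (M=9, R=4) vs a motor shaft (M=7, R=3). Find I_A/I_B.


Given: M1=9 kg, R1=4 m, M2=7 kg, R2=3 m
For a disk: I = (1/2)*M*R^2, so I_A/I_B = (M1*R1^2)/(M2*R2^2)
M1*R1^2 = 9*16 = 144
M2*R2^2 = 7*9 = 63
I_A/I_B = 144/63 = 16/7

16/7


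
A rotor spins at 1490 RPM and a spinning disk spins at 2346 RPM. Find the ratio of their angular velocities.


Given: RPM_A = 1490, RPM_B = 2346
omega = 2*pi*RPM/60, so omega_A/omega_B = RPM_A / RPM_B
omega_A/omega_B = 1490 / 2346
omega_A/omega_B = 745/1173

745/1173


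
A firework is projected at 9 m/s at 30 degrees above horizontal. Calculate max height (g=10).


Given: v0 = 9 m/s, theta = 30 deg, g = 10 m/s^2
sin^2(30) = 1/4
Using H = v0^2 * sin^2(theta) / (2*g)
H = 9^2 * 1/4 / (2*10)
H = 81 * 1/4 / 20
H = 81/4 / 20
H = 81/80 m

81/80 m


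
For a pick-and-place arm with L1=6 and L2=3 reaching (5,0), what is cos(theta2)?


Given: L1 = 6, L2 = 3, target (x, y) = (5, 0)
Using cos(theta2) = (x^2 + y^2 - L1^2 - L2^2) / (2*L1*L2)
x^2 + y^2 = 5^2 + 0 = 25
L1^2 + L2^2 = 36 + 9 = 45
Numerator = 25 - 45 = -20
Denominator = 2*6*3 = 36
cos(theta2) = -20/36 = -5/9

-5/9


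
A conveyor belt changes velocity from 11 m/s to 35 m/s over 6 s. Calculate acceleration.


Given: initial velocity v0 = 11 m/s, final velocity v = 35 m/s, time t = 6 s
Using a = (v - v0) / t
a = (35 - 11) / 6
a = 24 / 6
a = 4 m/s^2

4 m/s^2


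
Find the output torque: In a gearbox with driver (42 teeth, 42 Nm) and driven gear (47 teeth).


Given: N1 = 42, N2 = 47, T1 = 42 Nm
Using T2/T1 = N2/N1
T2 = T1 * N2 / N1
T2 = 42 * 47 / 42
T2 = 1974 / 42
T2 = 47 Nm

47 Nm


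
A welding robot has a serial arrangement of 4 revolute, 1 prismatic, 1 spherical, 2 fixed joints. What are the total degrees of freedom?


Given: serial robot with 4 revolute, 1 prismatic, 1 spherical, 2 fixed joints
DOF contribution per joint type: revolute=1, prismatic=1, spherical=3, fixed=0
DOF = 4*1 + 1*1 + 1*3 + 2*0
DOF = 8

8


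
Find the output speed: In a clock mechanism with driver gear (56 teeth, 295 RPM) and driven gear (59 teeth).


Given: N1 = 56 teeth, w1 = 295 RPM, N2 = 59 teeth
Using N1*w1 = N2*w2
w2 = N1*w1 / N2
w2 = 56*295 / 59
w2 = 16520 / 59
w2 = 280 RPM

280 RPM


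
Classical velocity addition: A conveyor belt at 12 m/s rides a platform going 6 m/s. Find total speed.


Given: object velocity = 12 m/s, platform velocity = 6 m/s (same direction)
Using classical velocity addition: v_total = v_object + v_platform
v_total = 12 + 6
v_total = 18 m/s

18 m/s


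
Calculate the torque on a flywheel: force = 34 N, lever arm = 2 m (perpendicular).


Given: F = 34 N, r = 2 m, angle = 90 deg (perpendicular)
Using tau = F * r * sin(90)
sin(90) = 1
tau = 34 * 2 * 1
tau = 68 Nm

68 Nm


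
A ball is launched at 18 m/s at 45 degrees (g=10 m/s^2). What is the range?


Given: v0 = 18 m/s, theta = 45 deg, g = 10 m/s^2
sin(2*45) = sin(90) = 1
Using R = v0^2 * sin(2*theta) / g
R = 18^2 * 1 / 10
R = 324 / 10
R = 162/5 m

162/5 m


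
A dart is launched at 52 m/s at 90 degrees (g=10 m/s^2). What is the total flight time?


Given: v0 = 52 m/s, theta = 90 deg, g = 10 m/s^2
sin(90) = 1
Using T = 2*v0*sin(theta) / g
T = 2*52*1 / 10
T = 104 / 10
T = 52/5 s

52/5 s


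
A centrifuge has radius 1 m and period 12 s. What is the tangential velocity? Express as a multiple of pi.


Given: radius r = 1 m, period T = 12 s
Using v = 2*pi*r / T
v = 2*pi*1 / 12
v = 2*pi / 12
v = 1/6*pi m/s

1/6*pi m/s


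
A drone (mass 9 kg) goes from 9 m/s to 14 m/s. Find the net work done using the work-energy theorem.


Given: m = 9 kg, v0 = 9 m/s, v = 14 m/s
Using W = (1/2)*m*(v^2 - v0^2)
v^2 = 14^2 = 196
v0^2 = 9^2 = 81
v^2 - v0^2 = 196 - 81 = 115
W = (1/2)*9*115 = 1035/2 J

1035/2 J


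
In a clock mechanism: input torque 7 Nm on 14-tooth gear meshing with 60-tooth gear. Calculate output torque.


Given: N1 = 14, N2 = 60, T1 = 7 Nm
Using T2/T1 = N2/N1
T2 = T1 * N2 / N1
T2 = 7 * 60 / 14
T2 = 420 / 14
T2 = 30 Nm

30 Nm


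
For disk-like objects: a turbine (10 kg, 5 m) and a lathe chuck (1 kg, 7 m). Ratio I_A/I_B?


Given: M1=10 kg, R1=5 m, M2=1 kg, R2=7 m
For a disk: I = (1/2)*M*R^2, so I_A/I_B = (M1*R1^2)/(M2*R2^2)
M1*R1^2 = 10*25 = 250
M2*R2^2 = 1*49 = 49
I_A/I_B = 250/49 = 250/49

250/49


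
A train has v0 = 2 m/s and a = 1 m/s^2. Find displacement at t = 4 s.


Given: v0 = 2 m/s, a = 1 m/s^2, t = 4 s
Using s = v0*t + (1/2)*a*t^2
s = 2*4 + (1/2)*1*4^2
s = 8 + (1/2)*16
s = 8 + 8
s = 16

16 m


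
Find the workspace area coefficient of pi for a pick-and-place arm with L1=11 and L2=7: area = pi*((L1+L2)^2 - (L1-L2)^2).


Given: L1 = 11, L2 = 7
(L1+L2)^2 = (18)^2 = 324
(L1-L2)^2 = (4)^2 = 16
Difference = 324 - 16 = 308
This equals 4*L1*L2 = 4*11*7 = 308
Workspace area = 308*pi

308


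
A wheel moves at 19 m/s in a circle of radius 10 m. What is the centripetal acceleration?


Given: v = 19 m/s, r = 10 m
Using a_c = v^2 / r
a_c = 19^2 / 10
a_c = 361 / 10
a_c = 361/10 m/s^2

361/10 m/s^2


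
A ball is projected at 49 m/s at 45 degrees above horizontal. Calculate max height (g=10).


Given: v0 = 49 m/s, theta = 45 deg, g = 10 m/s^2
sin^2(45) = 1/2
Using H = v0^2 * sin^2(theta) / (2*g)
H = 49^2 * 1/2 / (2*10)
H = 2401 * 1/2 / 20
H = 2401/2 / 20
H = 2401/40 m

2401/40 m


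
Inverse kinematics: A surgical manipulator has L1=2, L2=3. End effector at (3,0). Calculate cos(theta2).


Given: L1 = 2, L2 = 3, target (x, y) = (3, 0)
Using cos(theta2) = (x^2 + y^2 - L1^2 - L2^2) / (2*L1*L2)
x^2 + y^2 = 3^2 + 0 = 9
L1^2 + L2^2 = 4 + 9 = 13
Numerator = 9 - 13 = -4
Denominator = 2*2*3 = 12
cos(theta2) = -4/12 = -1/3

-1/3


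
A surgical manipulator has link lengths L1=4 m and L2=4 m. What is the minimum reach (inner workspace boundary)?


Given: L1 = 4 m, L2 = 4 m
For a 2-link planar arm, min reach = |L1 - L2| (second link folded back)
Min reach = |4 - 4|
Min reach = 0 m

0 m


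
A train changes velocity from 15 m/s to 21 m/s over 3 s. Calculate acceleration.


Given: initial velocity v0 = 15 m/s, final velocity v = 21 m/s, time t = 3 s
Using a = (v - v0) / t
a = (21 - 15) / 3
a = 6 / 3
a = 2 m/s^2

2 m/s^2


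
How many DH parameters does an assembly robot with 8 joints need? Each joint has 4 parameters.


Given: 8 joints, 4 DH parameters per joint (d, theta, a, alpha)
Total DH parameters = number_of_joints * 4
Total = 8 * 4
Total = 32

32


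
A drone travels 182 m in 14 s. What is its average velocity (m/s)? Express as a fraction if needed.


Given: distance d = 182 m, time t = 14 s
Using v = d / t
v = 182 / 14
v = 13 m/s

13 m/s


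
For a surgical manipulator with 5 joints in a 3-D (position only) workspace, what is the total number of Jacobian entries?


Given: task space dimension = 3, joints = 5
Jacobian is a 3 x 5 matrix
Total entries = rows * columns
Total = 3 * 5
Total = 15

15


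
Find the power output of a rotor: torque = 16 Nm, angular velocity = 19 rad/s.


Given: tau = 16 Nm, omega = 19 rad/s
Using P = tau * omega
P = 16 * 19
P = 304 W

304 W


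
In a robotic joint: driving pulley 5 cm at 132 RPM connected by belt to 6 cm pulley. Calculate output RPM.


Given: D1 = 5 cm, w1 = 132 RPM, D2 = 6 cm
Using D1*w1 = D2*w2
w2 = D1*w1 / D2
w2 = 5*132 / 6
w2 = 660 / 6
w2 = 110 RPM

110 RPM


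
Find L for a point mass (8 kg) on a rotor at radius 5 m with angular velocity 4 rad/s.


Given: m = 8 kg, r = 5 m, omega = 4 rad/s
For a point mass: I = m*r^2
I = 8*5^2 = 8*25 = 200
L = I*omega = 200*4
L = 800 kg*m^2/s

800 kg*m^2/s


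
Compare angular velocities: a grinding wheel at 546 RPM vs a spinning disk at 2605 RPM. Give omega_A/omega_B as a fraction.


Given: RPM_A = 546, RPM_B = 2605
omega = 2*pi*RPM/60, so omega_A/omega_B = RPM_A / RPM_B
omega_A/omega_B = 546 / 2605
omega_A/omega_B = 546/2605

546/2605


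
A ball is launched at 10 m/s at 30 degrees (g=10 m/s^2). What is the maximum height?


Given: v0 = 10 m/s, theta = 30 deg, g = 10 m/s^2
sin^2(30) = 1/4
Using H = v0^2 * sin^2(theta) / (2*g)
H = 10^2 * 1/4 / (2*10)
H = 100 * 1/4 / 20
H = 25 / 20
H = 5/4 m

5/4 m


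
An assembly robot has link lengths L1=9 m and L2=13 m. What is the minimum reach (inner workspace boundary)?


Given: L1 = 9 m, L2 = 13 m
For a 2-link planar arm, min reach = |L1 - L2| (second link folded back)
Min reach = |9 - 13|
Min reach = 4 m

4 m


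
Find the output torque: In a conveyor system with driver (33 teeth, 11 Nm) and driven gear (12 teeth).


Given: N1 = 33, N2 = 12, T1 = 11 Nm
Using T2/T1 = N2/N1
T2 = T1 * N2 / N1
T2 = 11 * 12 / 33
T2 = 132 / 33
T2 = 4 Nm

4 Nm


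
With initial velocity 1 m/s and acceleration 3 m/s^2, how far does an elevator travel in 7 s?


Given: v0 = 1 m/s, a = 3 m/s^2, t = 7 s
Using s = v0*t + (1/2)*a*t^2
s = 1*7 + (1/2)*3*7^2
s = 7 + (1/2)*147
s = 7 + 147/2
s = 161/2

161/2 m


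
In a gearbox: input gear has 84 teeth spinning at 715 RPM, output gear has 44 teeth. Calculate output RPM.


Given: N1 = 84 teeth, w1 = 715 RPM, N2 = 44 teeth
Using N1*w1 = N2*w2
w2 = N1*w1 / N2
w2 = 84*715 / 44
w2 = 60060 / 44
w2 = 1365 RPM

1365 RPM


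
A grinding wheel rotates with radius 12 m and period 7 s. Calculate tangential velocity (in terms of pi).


Given: radius r = 12 m, period T = 7 s
Using v = 2*pi*r / T
v = 2*pi*12 / 7
v = 24*pi / 7
v = 24/7*pi m/s

24/7*pi m/s


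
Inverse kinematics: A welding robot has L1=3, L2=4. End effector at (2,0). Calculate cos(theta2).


Given: L1 = 3, L2 = 4, target (x, y) = (2, 0)
Using cos(theta2) = (x^2 + y^2 - L1^2 - L2^2) / (2*L1*L2)
x^2 + y^2 = 2^2 + 0 = 4
L1^2 + L2^2 = 9 + 16 = 25
Numerator = 4 - 25 = -21
Denominator = 2*3*4 = 24
cos(theta2) = -21/24 = -7/8

-7/8


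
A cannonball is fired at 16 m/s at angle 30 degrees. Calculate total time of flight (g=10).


Given: v0 = 16 m/s, theta = 30 deg, g = 10 m/s^2
sin(30) = 1/2
Using T = 2*v0*sin(theta) / g
T = 2*16*1/2 / 10
T = 16 / 10
T = 8/5 s

8/5 s


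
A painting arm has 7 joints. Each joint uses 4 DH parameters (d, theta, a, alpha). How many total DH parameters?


Given: 7 joints, 4 DH parameters per joint (d, theta, a, alpha)
Total DH parameters = number_of_joints * 4
Total = 7 * 4
Total = 28

28


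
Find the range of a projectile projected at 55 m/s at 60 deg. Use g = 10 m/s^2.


Given: v0 = 55 m/s, theta = 60 deg, g = 10 m/s^2
sin(2*60) = sin(120) = sqrt(3)/2
Using R = v0^2 * sin(2*theta) / g
R = 55^2 * (sqrt(3)/2) / 10
R = 3025 * sqrt(3) / 20
R = 605/4*sqrt(3) m

605/4*sqrt(3) m


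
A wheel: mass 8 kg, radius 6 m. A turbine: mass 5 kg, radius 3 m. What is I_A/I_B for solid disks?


Given: M1=8 kg, R1=6 m, M2=5 kg, R2=3 m
For a disk: I = (1/2)*M*R^2, so I_A/I_B = (M1*R1^2)/(M2*R2^2)
M1*R1^2 = 8*36 = 288
M2*R2^2 = 5*9 = 45
I_A/I_B = 288/45 = 32/5

32/5


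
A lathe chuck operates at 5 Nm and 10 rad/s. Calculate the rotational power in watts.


Given: tau = 5 Nm, omega = 10 rad/s
Using P = tau * omega
P = 5 * 10
P = 50 W

50 W


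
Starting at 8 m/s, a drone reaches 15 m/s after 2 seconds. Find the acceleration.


Given: initial velocity v0 = 8 m/s, final velocity v = 15 m/s, time t = 2 s
Using a = (v - v0) / t
a = (15 - 8) / 2
a = 7 / 2
a = 7/2 m/s^2

7/2 m/s^2


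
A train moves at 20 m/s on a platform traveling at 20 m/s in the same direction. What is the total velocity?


Given: object velocity = 20 m/s, platform velocity = 20 m/s (same direction)
Using classical velocity addition: v_total = v_object + v_platform
v_total = 20 + 20
v_total = 40 m/s

40 m/s


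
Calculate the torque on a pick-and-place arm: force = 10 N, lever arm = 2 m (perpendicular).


Given: F = 10 N, r = 2 m, angle = 90 deg (perpendicular)
Using tau = F * r * sin(90)
sin(90) = 1
tau = 10 * 2 * 1
tau = 20 Nm

20 Nm


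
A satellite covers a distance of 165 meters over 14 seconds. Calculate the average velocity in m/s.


Given: distance d = 165 m, time t = 14 s
Using v = d / t
v = 165 / 14
v = 165/14 m/s

165/14 m/s


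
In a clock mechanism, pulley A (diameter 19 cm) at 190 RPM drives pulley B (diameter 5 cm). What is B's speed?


Given: D1 = 19 cm, w1 = 190 RPM, D2 = 5 cm
Using D1*w1 = D2*w2
w2 = D1*w1 / D2
w2 = 19*190 / 5
w2 = 3610 / 5
w2 = 722 RPM

722 RPM


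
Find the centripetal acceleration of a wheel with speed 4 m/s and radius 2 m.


Given: v = 4 m/s, r = 2 m
Using a_c = v^2 / r
a_c = 4^2 / 2
a_c = 16 / 2
a_c = 8 m/s^2

8 m/s^2


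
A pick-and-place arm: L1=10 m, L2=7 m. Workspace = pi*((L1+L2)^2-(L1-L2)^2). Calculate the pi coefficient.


Given: L1 = 10, L2 = 7
(L1+L2)^2 = (17)^2 = 289
(L1-L2)^2 = (3)^2 = 9
Difference = 289 - 9 = 280
This equals 4*L1*L2 = 4*10*7 = 280
Workspace area = 280*pi

280


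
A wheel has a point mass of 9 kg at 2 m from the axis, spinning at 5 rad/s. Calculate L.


Given: m = 9 kg, r = 2 m, omega = 5 rad/s
For a point mass: I = m*r^2
I = 9*2^2 = 9*4 = 36
L = I*omega = 36*5
L = 180 kg*m^2/s

180 kg*m^2/s


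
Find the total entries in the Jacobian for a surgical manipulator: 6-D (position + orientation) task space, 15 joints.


Given: task space dimension = 6, joints = 15
Jacobian is a 6 x 15 matrix
Total entries = rows * columns
Total = 6 * 15
Total = 90

90


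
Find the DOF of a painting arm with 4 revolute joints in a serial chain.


Given: serial robot with 4 revolute joints
DOF contribution per joint type: revolute=1, prismatic=1, spherical=3, fixed=0
DOF = 4*1
DOF = 4

4


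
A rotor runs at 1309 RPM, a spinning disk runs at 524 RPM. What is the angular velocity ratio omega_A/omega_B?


Given: RPM_A = 1309, RPM_B = 524
omega = 2*pi*RPM/60, so omega_A/omega_B = RPM_A / RPM_B
omega_A/omega_B = 1309 / 524
omega_A/omega_B = 1309/524

1309/524


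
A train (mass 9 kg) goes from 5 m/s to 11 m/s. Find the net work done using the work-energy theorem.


Given: m = 9 kg, v0 = 5 m/s, v = 11 m/s
Using W = (1/2)*m*(v^2 - v0^2)
v^2 = 11^2 = 121
v0^2 = 5^2 = 25
v^2 - v0^2 = 121 - 25 = 96
W = (1/2)*9*96 = 432 J

432 J


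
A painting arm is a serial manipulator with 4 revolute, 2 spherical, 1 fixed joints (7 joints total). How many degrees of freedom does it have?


Given: serial robot with 4 revolute, 2 spherical, 1 fixed joints
DOF contribution per joint type: revolute=1, prismatic=1, spherical=3, fixed=0
DOF = 4*1 + 2*3 + 1*0
DOF = 10

10


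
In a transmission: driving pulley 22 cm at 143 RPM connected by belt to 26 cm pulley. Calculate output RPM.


Given: D1 = 22 cm, w1 = 143 RPM, D2 = 26 cm
Using D1*w1 = D2*w2
w2 = D1*w1 / D2
w2 = 22*143 / 26
w2 = 3146 / 26
w2 = 121 RPM

121 RPM


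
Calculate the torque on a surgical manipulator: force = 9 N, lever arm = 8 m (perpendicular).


Given: F = 9 N, r = 8 m, angle = 90 deg (perpendicular)
Using tau = F * r * sin(90)
sin(90) = 1
tau = 9 * 8 * 1
tau = 72 Nm

72 Nm


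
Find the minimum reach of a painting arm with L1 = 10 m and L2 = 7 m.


Given: L1 = 10 m, L2 = 7 m
For a 2-link planar arm, min reach = |L1 - L2| (second link folded back)
Min reach = |10 - 7|
Min reach = 3 m

3 m


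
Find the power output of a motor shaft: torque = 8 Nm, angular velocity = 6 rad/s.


Given: tau = 8 Nm, omega = 6 rad/s
Using P = tau * omega
P = 8 * 6
P = 48 W

48 W


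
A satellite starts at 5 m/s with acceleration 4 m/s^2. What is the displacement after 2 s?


Given: v0 = 5 m/s, a = 4 m/s^2, t = 2 s
Using s = v0*t + (1/2)*a*t^2
s = 5*2 + (1/2)*4*2^2
s = 10 + (1/2)*16
s = 10 + 8
s = 18

18 m


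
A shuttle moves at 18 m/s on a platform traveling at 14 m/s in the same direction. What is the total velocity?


Given: object velocity = 18 m/s, platform velocity = 14 m/s (same direction)
Using classical velocity addition: v_total = v_object + v_platform
v_total = 18 + 14
v_total = 32 m/s

32 m/s


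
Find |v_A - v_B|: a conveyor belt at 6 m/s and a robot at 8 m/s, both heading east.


Given: v_A = 6 m/s east, v_B = 8 m/s east
Both move in the same direction; relative speed = |v_A - v_B|
|6 - 8| = |-2|
= 2 m/s

2 m/s


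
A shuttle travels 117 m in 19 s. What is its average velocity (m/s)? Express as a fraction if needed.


Given: distance d = 117 m, time t = 19 s
Using v = d / t
v = 117 / 19
v = 117/19 m/s

117/19 m/s


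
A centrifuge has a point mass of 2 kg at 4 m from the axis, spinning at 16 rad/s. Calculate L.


Given: m = 2 kg, r = 4 m, omega = 16 rad/s
For a point mass: I = m*r^2
I = 2*4^2 = 2*16 = 32
L = I*omega = 32*16
L = 512 kg*m^2/s

512 kg*m^2/s


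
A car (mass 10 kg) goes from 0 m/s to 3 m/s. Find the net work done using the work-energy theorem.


Given: m = 10 kg, v0 = 0 m/s, v = 3 m/s
Using W = (1/2)*m*(v^2 - v0^2)
v^2 = 3^2 = 9
v0^2 = 0^2 = 0
v^2 - v0^2 = 9 - 0 = 9
W = (1/2)*10*9 = 45 J

45 J


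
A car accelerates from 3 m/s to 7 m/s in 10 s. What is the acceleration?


Given: initial velocity v0 = 3 m/s, final velocity v = 7 m/s, time t = 10 s
Using a = (v - v0) / t
a = (7 - 3) / 10
a = 4 / 10
a = 2/5 m/s^2

2/5 m/s^2


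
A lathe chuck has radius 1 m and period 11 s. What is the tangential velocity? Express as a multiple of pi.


Given: radius r = 1 m, period T = 11 s
Using v = 2*pi*r / T
v = 2*pi*1 / 11
v = 2*pi / 11
v = 2/11*pi m/s

2/11*pi m/s
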